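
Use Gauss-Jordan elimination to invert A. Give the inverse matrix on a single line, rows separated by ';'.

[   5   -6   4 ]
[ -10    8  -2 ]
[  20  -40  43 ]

inverse = [-22/5 -49/30 1/3; -13/2 -9/4 1/2; -4 -4/3 1/3]

Gauss-Jordan on [A | I]:
R1 <- (1/5)*R1:  [    1  -6/5   4/5  |   1/5     0     0 ]
R2 <- R2 - (-10)*R1:  [  0  -4   6  |   2   1   0 ]
R3 <- R3 - (20)*R1:  [   0  -16   27  |   -4    0    1 ]
R2 <- (1/-4)*R2:  [    0     1  -3/2  |  -1/2  -1/4     0 ]
R1 <- R1 - (-6/5)*R2:  [     1      0     -1  |   -2/5  -3/10      0 ]
R3 <- R3 - (-16)*R2:  [   0    0    3  |  -12   -4    1 ]
R3 <- (1/3)*R3:  [    0     0     1  |    -4  -4/3   1/3 ]
R1 <- R1 - (-1)*R3:  [      1       0       0  |   -22/5  -49/30     1/3 ]
R2 <- R2 - (-3/2)*R3:  [     0      1      0  |  -13/2   -9/4    1/2 ]
Right block of [I | A^{-1}] is the inverse:
[ -22/5  -49/30  1/3 ]
[ -13/2    -9/4  1/2 ]
[    -4    -4/3  1/3 ]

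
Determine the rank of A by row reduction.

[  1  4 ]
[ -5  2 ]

rank(A) = 2

Row reduction:
R2 <- R2 - (-5)*R1:  [  0  22 ]
Row echelon form:
[ 1   4 ]
[ 0  22 ]
Nonzero rows / pivot columns: 2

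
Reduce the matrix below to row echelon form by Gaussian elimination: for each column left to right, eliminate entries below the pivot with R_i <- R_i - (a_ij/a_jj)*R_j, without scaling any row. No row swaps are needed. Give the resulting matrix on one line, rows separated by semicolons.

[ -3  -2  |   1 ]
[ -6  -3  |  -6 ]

Forward elimination:
R2 <- R2 - (2)*R1:  [  0   1  -8 ]
Row echelon form:
[ -3  -2  |   1 ]
[  0   1  |  -8 ]

REF = [-3 -2 1; 0 1 -8]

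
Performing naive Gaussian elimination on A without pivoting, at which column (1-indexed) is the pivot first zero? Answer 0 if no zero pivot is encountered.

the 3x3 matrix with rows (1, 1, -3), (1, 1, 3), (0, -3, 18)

first zero-pivot column = 2

Naive forward elimination:
R2 <- R2 - (1)*R1:  [ 0  0  6 ]
Matrix at this point:
[ 1   1  -3 ]
[ 0   0   6 ]
[ 0  -3  18 ]
Pivot entry (2,2) is zero but row 3 has -3 in column 2 -> naive elimination stops; a row interchange (e.g. R2 <-> R3) would be required here.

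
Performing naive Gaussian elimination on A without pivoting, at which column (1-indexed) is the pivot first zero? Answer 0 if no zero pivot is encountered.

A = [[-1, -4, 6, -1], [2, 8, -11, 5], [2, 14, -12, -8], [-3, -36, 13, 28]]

first zero-pivot column = 2

Naive forward elimination:
R2 <- R2 - (-2)*R1:  [ 0  0  1  3 ]
R3 <- R3 - (-2)*R1:  [   0    6    0  -10 ]
R4 <- R4 - (3)*R1:  [   0  -24   -5   31 ]
Matrix at this point:
[ -1   -4   6   -1 ]
[  0    0   1    3 ]
[  0    6   0  -10 ]
[  0  -24  -5   31 ]
Pivot entry (2,2) is zero but row 3 has 6 in column 2 -> naive elimination stops; a row interchange (e.g. R2 <-> R3) would be required here.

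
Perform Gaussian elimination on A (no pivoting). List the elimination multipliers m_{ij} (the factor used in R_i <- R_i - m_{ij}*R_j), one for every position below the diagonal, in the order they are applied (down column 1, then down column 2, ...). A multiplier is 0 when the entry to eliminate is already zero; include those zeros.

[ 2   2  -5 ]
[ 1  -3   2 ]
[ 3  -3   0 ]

Forward elimination:
R2 <- R2 - (1/2)*R1:  [   0   -4  9/2 ]
R3 <- R3 - (3/2)*R1:  [    0    -6  15/2 ]
R3 <- R3 - (3/2)*R2:  [   0    0  3/4 ]
Multipliers (in order of application): m_{21} = 1/2, m_{31} = 3/2, m_{32} = 3/2

multipliers: 1/2, 3/2, 3/2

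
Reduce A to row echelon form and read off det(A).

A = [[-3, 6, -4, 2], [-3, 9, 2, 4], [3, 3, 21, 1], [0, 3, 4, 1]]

det(A) = 45

Forward elimination:
R2 <- R2 - (1)*R1:  [ 0  3  6  2 ]
R3 <- R3 - (-1)*R1:  [  0   9  17   3 ]
R3 <- R3 - (3)*R2:  [  0   0  -1  -3 ]
R4 <- R4 - (1)*R2:  [  0   0  -2  -1 ]
R4 <- R4 - (2)*R3:  [ 0  0  0  5 ]
Upper-triangular form:
[ -3  6  -4   2 ]
[  0  3   6   2 ]
[  0  0  -1  -3 ]
[  0  0   0   5 ]
det(A) = (-1)^0 * (-3) * (3) * (-1) * (5) = 45  (0 row swaps -> sign +1)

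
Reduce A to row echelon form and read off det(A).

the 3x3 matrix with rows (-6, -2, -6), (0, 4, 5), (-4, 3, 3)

det(A) = -38

Forward elimination:
R3 <- R3 - (2/3)*R1:  [    0  13/3     7 ]
R3 <- R3 - (13/12)*R2:  [     0      0  19/12 ]
Upper-triangular form:
[ -6  -2     -6 ]
[  0   4      5 ]
[  0   0  19/12 ]
det(A) = (-1)^0 * (-6) * (4) * (19/12) = -38  (0 row swaps -> sign +1)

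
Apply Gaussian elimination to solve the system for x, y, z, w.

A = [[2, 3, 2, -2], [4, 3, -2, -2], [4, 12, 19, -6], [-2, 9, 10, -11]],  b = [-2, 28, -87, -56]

(5, -2, -5, -2)

Forward elimination on [A|b]:
R2 <- R2 - (2)*R1:  [  0  -3  -6   2  32 ]
R3 <- R3 - (2)*R1:  [   0    6   15   -2  -83 ]
R4 <- R4 - (-1)*R1:  [   0   12   12  -13  -58 ]
R3 <- R3 - (-2)*R2:  [   0    0    3    2  -19 ]
R4 <- R4 - (-4)*R2:  [   0    0  -12   -5   70 ]
R4 <- R4 - (-4)*R3:  [  0   0   0   3  -6 ]
Row echelon form:
[ 2   3   2  -2  |   -2 ]
[ 0  -3  -6   2  |   32 ]
[ 0   0   3   2  |  -19 ]
[ 0   0   0   3  |   -6 ]
Back-substitution:
w = (-6) / 3 = -2
z = (-19 - (2)*(-2)) / 3 = -5
y = (32 - (-6)*(-5) - (2)*(-2)) / -3 = -2
x = (-2 - (3)*(-2) - (2)*(-5) - (-2)*(-2)) / 2 = 5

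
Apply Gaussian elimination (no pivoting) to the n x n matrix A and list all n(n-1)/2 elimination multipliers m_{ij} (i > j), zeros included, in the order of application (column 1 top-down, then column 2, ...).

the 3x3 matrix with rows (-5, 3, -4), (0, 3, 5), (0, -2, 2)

multipliers: 0, 0, -2/3

Forward elimination:
R2: entry in column 1 is already 0 -> m_{21} = 0 (no row operation needed)
R3: entry in column 1 is already 0 -> m_{31} = 0 (no row operation needed)
R3 <- R3 - (-2/3)*R2:  [    0     0  16/3 ]
Multipliers (in order of application): m_{21} = 0, m_{31} = 0, m_{32} = -2/3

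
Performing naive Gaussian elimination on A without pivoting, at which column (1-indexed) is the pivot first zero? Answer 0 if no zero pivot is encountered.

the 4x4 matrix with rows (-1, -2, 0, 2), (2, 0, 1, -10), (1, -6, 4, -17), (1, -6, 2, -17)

Naive forward elimination:
R2 <- R2 - (-2)*R1:  [  0  -4   1  -6 ]
R3 <- R3 - (-1)*R1:  [   0   -8    4  -15 ]
R4 <- R4 - (-1)*R1:  [   0   -8    2  -15 ]
R3 <- R3 - (2)*R2:  [  0   0   2  -3 ]
R4 <- R4 - (2)*R2:  [  0   0   0  -3 ]
All pivots nonzero; naive elimination completes without hitting a zero pivot.

first zero-pivot column = 0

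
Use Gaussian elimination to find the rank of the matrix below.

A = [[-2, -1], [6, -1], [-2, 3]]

Row reduction:
R2 <- R2 - (-3)*R1:  [  0  -4 ]
R3 <- R3 - (1)*R1:  [ 0  4 ]
R3 <- R3 - (-1)*R2:  [ 0  0 ]
Row echelon form:
[ -2  -1 ]
[  0  -4 ]
[  0   0 ]
Nonzero rows / pivot columns: 2

rank(A) = 2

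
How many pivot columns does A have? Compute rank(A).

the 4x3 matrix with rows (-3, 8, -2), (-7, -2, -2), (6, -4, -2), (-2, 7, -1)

rank(A) = 3

Row reduction:
R2 <- R2 - (7/3)*R1:  [     0  -62/3    8/3 ]
R3 <- R3 - (-2)*R1:  [  0  12  -6 ]
R4 <- R4 - (2/3)*R1:  [   0  5/3  1/3 ]
R3 <- R3 - (-18/31)*R2:  [       0        0  -138/31 ]
R4 <- R4 - (-5/62)*R2:  [     0      0  17/31 ]
R4 <- R4 - (-17/138)*R3:  [ 0  0  0 ]
Row echelon form:
[ -3      8       -2 ]
[  0  -62/3      8/3 ]
[  0      0  -138/31 ]
[  0      0        0 ]
Nonzero rows / pivot columns: 3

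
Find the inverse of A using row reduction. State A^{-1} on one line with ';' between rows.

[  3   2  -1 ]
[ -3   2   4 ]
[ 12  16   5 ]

Gauss-Jordan on [A | I]:
R1 <- (1/3)*R1:  [    1   2/3  -1/3  |   1/3     0     0 ]
R2 <- R2 - (-3)*R1:  [ 0  4  3  |  1  1  0 ]
R3 <- R3 - (12)*R1:  [  0   8   9  |  -4   0   1 ]
R2 <- (1/4)*R2:  [   0    1  3/4  |  1/4  1/4    0 ]
R1 <- R1 - (2/3)*R2:  [    1     0  -5/6  |   1/6  -1/6     0 ]
R3 <- R3 - (8)*R2:  [  0   0   3  |  -6  -2   1 ]
R3 <- (1/3)*R3:  [    0     0     1  |    -2  -2/3   1/3 ]
R1 <- R1 - (-5/6)*R3:  [      1       0       0  |    -3/2  -13/18    5/18 ]
R2 <- R2 - (3/4)*R3:  [    0     1     0  |   7/4   3/4  -1/4 ]
Right block of [I | A^{-1}] is the inverse:
[ -3/2  -13/18  5/18 ]
[  7/4     3/4  -1/4 ]
[   -2    -2/3   1/3 ]

inverse = [-3/2 -13/18 5/18; 7/4 3/4 -1/4; -2 -2/3 1/3]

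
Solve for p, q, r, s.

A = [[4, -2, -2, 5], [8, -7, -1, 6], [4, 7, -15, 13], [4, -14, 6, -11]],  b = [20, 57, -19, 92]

(5, -4, -1, -2)

Forward elimination on [A|b]:
R2 <- R2 - (2)*R1:  [  0  -3   3  -4  17 ]
R3 <- R3 - (1)*R1:  [   0    9  -13    8  -39 ]
R4 <- R4 - (1)*R1:  [   0  -12    8  -16   72 ]
R3 <- R3 - (-3)*R2:  [  0   0  -4  -4  12 ]
R4 <- R4 - (4)*R2:  [  0   0  -4   0   4 ]
R4 <- R4 - (1)*R3:  [  0   0   0   4  -8 ]
Row echelon form:
[ 4  -2  -2   5  |  20 ]
[ 0  -3   3  -4  |  17 ]
[ 0   0  -4  -4  |  12 ]
[ 0   0   0   4  |  -8 ]
Back-substitution:
s = (-8) / 4 = -2
r = (12 - (-4)*(-2)) / -4 = -1
q = (17 - (3)*(-1) - (-4)*(-2)) / -3 = -4
p = (20 - (-2)*(-4) - (-2)*(-1) - (5)*(-2)) / 4 = 5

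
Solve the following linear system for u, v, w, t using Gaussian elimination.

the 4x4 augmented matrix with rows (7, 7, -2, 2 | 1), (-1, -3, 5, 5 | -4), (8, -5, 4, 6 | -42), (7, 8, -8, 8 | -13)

(-3, 4, 2, -1)

Forward elimination on [A|b]:
R2 <- R2 - (-1/7)*R1:  [     0     -2   33/7   37/7  -27/7 ]
R3 <- R3 - (8/7)*R1:  [      0     -13    44/7    26/7  -302/7 ]
R4 <- R4 - (1)*R1:  [   0    1   -6    6  -14 ]
R3 <- R3 - (13/2)*R2:  [       0        0  -341/14  -429/14  -253/14 ]
R4 <- R4 - (-1/2)*R2:  [       0        0   -51/14   121/14  -223/14 ]
R4 <- R4 - (51/341)*R3:  [       0        0        0   410/31  -410/31 ]
Row echelon form:
[ 7   7       -2        2  |        1 ]
[ 0  -2     33/7     37/7  |    -27/7 ]
[ 0   0  -341/14  -429/14  |  -253/14 ]
[ 0   0        0   410/31  |  -410/31 ]
Back-substitution:
t = (-410/31) / (410/31) = -1
w = (-253/14 - (-429/14)*(-1)) / (-341/14) = 2
v = (-27/7 - (33/7)*(2) - (37/7)*(-1)) / -2 = 4
u = (1 - (7)*(4) - (-2)*(2) - (2)*(-1)) / 7 = -3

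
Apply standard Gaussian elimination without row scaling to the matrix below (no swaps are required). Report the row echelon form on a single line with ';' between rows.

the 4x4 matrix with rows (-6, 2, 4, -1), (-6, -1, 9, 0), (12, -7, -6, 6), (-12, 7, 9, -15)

REF = [-6 2 4 -1; 0 -3 5 1; 0 0 -3 3; 0 0 0 -6]

Forward elimination:
R2 <- R2 - (1)*R1:  [  0  -3   5   1 ]
R3 <- R3 - (-2)*R1:  [  0  -3   2   4 ]
R4 <- R4 - (2)*R1:  [   0    3    1  -13 ]
R3 <- R3 - (1)*R2:  [  0   0  -3   3 ]
R4 <- R4 - (-1)*R2:  [   0    0    6  -12 ]
R4 <- R4 - (-2)*R3:  [  0   0   0  -6 ]
Row echelon form:
[ -6   2   4  -1 ]
[  0  -3   5   1 ]
[  0   0  -3   3 ]
[  0   0   0  -6 ]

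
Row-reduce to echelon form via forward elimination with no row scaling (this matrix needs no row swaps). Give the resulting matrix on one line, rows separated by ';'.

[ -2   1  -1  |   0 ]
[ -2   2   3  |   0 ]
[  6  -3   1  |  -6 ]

Forward elimination:
R2 <- R2 - (1)*R1:  [ 0  1  4  0 ]
R3 <- R3 - (-3)*R1:  [  0   0  -2  -6 ]
Row echelon form:
[ -2  1  -1  |   0 ]
[  0  1   4  |   0 ]
[  0  0  -2  |  -6 ]

REF = [-2 1 -1 0; 0 1 4 0; 0 0 -2 -6]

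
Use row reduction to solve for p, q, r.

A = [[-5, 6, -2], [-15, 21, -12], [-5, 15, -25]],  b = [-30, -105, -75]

Forward elimination on [A|b]:
R2 <- R2 - (3)*R1:  [   0    3   -6  -15 ]
R3 <- R3 - (1)*R1:  [   0    9  -23  -45 ]
R3 <- R3 - (3)*R2:  [  0   0  -5   0 ]
Row echelon form:
[ -5  6  -2  |  -30 ]
[  0  3  -6  |  -15 ]
[  0  0  -5  |    0 ]
Back-substitution:
r = (0) / -5 = 0
q = (-15 - (-6)*(0)) / 3 = -5
p = (-30 - (6)*(-5) - (-2)*(0)) / -5 = 0

(0, -5, 0)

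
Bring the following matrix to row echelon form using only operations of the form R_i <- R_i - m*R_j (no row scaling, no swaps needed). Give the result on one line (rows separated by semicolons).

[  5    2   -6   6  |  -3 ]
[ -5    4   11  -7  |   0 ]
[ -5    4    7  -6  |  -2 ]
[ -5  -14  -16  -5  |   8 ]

Forward elimination:
R2 <- R2 - (-1)*R1:  [  0   6   5  -1  -3 ]
R3 <- R3 - (-1)*R1:  [  0   6   1   0  -5 ]
R4 <- R4 - (-1)*R1:  [   0  -12  -22    1    5 ]
R3 <- R3 - (1)*R2:  [  0   0  -4   1  -2 ]
R4 <- R4 - (-2)*R2:  [   0    0  -12   -1   -1 ]
R4 <- R4 - (3)*R3:  [  0   0   0  -4   5 ]
Row echelon form:
[ 5  2  -6   6  |  -3 ]
[ 0  6   5  -1  |  -3 ]
[ 0  0  -4   1  |  -2 ]
[ 0  0   0  -4  |   5 ]

REF = [5 2 -6 6 -3; 0 6 5 -1 -3; 0 0 -4 1 -2; 0 0 0 -4 5]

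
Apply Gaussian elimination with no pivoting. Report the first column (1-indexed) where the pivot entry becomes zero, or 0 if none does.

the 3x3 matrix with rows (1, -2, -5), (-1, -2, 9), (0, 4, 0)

first zero-pivot column = 0

Naive forward elimination:
R2 <- R2 - (-1)*R1:  [  0  -4   4 ]
R3 <- R3 - (-1)*R2:  [ 0  0  4 ]
All pivots nonzero; naive elimination completes without hitting a zero pivot.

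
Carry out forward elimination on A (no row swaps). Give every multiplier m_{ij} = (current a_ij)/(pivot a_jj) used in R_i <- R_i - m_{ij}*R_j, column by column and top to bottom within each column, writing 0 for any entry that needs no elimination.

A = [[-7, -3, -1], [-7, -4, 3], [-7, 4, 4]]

Forward elimination:
R2 <- R2 - (1)*R1:  [  0  -1   4 ]
R3 <- R3 - (1)*R1:  [ 0  7  5 ]
R3 <- R3 - (-7)*R2:  [  0   0  33 ]
Multipliers (in order of application): m_{21} = 1, m_{31} = 1, m_{32} = -7

multipliers: 1, 1, -7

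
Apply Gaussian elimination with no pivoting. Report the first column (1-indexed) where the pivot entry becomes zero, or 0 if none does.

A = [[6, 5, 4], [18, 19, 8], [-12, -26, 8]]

first zero-pivot column = 3

Naive forward elimination:
R2 <- R2 - (3)*R1:  [  0   4  -4 ]
R3 <- R3 - (-2)*R1:  [   0  -16   16 ]
R3 <- R3 - (-4)*R2:  [ 0  0  0 ]
Matrix at this point:
[ 6  5   4 ]
[ 0  4  -4 ]
[ 0  0   0 ]
Pivot entry (3,3) in the last row is zero and there are no rows below to swap with -> zero pivot in column 3 (A is singular).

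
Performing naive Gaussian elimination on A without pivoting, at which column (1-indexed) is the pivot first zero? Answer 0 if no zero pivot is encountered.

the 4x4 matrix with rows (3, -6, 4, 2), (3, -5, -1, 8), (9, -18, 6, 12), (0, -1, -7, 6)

Naive forward elimination:
R2 <- R2 - (1)*R1:  [  0   1  -5   6 ]
R3 <- R3 - (3)*R1:  [  0   0  -6   6 ]
R4 <- R4 - (-1)*R2:  [   0    0  -12   12 ]
R4 <- R4 - (2)*R3:  [ 0  0  0  0 ]
Matrix at this point:
[ 3  -6   4  2 ]
[ 0   1  -5  6 ]
[ 0   0  -6  6 ]
[ 0   0   0  0 ]
Pivot entry (4,4) in the last row is zero and there are no rows below to swap with -> zero pivot in column 4 (A is singular).

first zero-pivot column = 4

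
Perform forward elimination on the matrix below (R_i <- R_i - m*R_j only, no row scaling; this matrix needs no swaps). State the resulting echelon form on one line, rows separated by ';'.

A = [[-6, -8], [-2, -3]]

Forward elimination:
R2 <- R2 - (1/3)*R1:  [    0  -1/3 ]
Row echelon form:
[ -6    -8 ]
[  0  -1/3 ]

REF = [-6 -8; 0 -1/3]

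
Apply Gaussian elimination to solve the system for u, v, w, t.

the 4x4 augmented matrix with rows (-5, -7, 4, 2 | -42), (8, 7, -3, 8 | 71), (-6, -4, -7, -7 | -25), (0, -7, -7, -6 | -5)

(4, 2, -3, 2)

Forward elimination on [A|b]:
R2 <- R2 - (-8/5)*R1:  [     0  -21/5   17/5   56/5   19/5 ]
R3 <- R3 - (6/5)*R1:  [     0   22/5  -59/5  -47/5  127/5 ]
R3 <- R3 - (-22/21)*R2:  [       0        0  -173/21      7/3   617/21 ]
R4 <- R4 - (5/3)*R2:  [     0      0  -38/3  -74/3  -34/3 ]
R4 <- R4 - (266/173)*R3:  [         0          0          0  -4888/173  -9776/173 ]
Row echelon form:
[ -5     -7        4          2  |        -42 ]
[  0  -21/5     17/5       56/5  |       19/5 ]
[  0      0  -173/21        7/3  |     617/21 ]
[  0      0        0  -4888/173  |  -9776/173 ]
Back-substitution:
t = (-9776/173) / (-4888/173) = 2
w = (617/21 - (7/3)*(2)) / (-173/21) = -3
v = (19/5 - (17/5)*(-3) - (56/5)*(2)) / (-21/5) = 2
u = (-42 - (-7)*(2) - (4)*(-3) - (2)*(2)) / -5 = 4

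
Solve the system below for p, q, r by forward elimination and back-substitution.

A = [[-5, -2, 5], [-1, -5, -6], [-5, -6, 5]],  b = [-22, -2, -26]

(3, 1, -1)

Forward elimination on [A|b]:
R2 <- R2 - (1/5)*R1:  [     0  -23/5     -7   12/5 ]
R3 <- R3 - (1)*R1:  [  0  -4   0  -4 ]
R3 <- R3 - (20/23)*R2:  [       0        0   140/23  -140/23 ]
Row echelon form:
[ -5     -2       5  |      -22 ]
[  0  -23/5      -7  |     12/5 ]
[  0      0  140/23  |  -140/23 ]
Back-substitution:
r = (-140/23) / (140/23) = -1
q = (12/5 - (-7)*(-1)) / (-23/5) = 1
p = (-22 - (-2)*(1) - (5)*(-1)) / -5 = 3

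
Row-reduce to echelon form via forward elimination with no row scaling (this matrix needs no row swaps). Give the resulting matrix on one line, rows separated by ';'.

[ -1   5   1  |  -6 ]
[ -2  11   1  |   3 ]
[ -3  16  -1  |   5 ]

Forward elimination:
R2 <- R2 - (2)*R1:  [  0   1  -1  15 ]
R3 <- R3 - (3)*R1:  [  0   1  -4  23 ]
R3 <- R3 - (1)*R2:  [  0   0  -3   8 ]
Row echelon form:
[ -1  5   1  |  -6 ]
[  0  1  -1  |  15 ]
[  0  0  -3  |   8 ]

REF = [-1 5 1 -6; 0 1 -1 15; 0 0 -3 8]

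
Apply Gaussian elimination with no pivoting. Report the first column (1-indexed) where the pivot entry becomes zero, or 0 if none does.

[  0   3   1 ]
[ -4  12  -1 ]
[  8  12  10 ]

first zero-pivot column = 1

Naive forward elimination:
Pivot entry (1,1) is zero but row 2 has -4 in column 1 -> naive elimination stops; a row interchange (e.g. R1 <-> R2) would be required here.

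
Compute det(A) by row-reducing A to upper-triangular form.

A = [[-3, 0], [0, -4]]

Forward elimination:
Upper-triangular form:
[ -3   0 ]
[  0  -4 ]
det(A) = (-1)^0 * (-3) * (-4) = 12  (0 row swaps -> sign +1)

det(A) = 12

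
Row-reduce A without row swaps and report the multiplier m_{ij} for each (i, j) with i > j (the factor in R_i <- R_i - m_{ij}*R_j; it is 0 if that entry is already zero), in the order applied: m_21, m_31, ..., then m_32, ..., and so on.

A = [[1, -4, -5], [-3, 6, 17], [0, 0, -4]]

multipliers: -3, 0, 0

Forward elimination:
R2 <- R2 - (-3)*R1:  [  0  -6   2 ]
R3: entry in column 1 is already 0 -> m_{31} = 0 (no row operation needed)
R3: entry in column 2 is already 0 -> m_{32} = 0 (no row operation needed)
Multipliers (in order of application): m_{21} = -3, m_{31} = 0, m_{32} = 0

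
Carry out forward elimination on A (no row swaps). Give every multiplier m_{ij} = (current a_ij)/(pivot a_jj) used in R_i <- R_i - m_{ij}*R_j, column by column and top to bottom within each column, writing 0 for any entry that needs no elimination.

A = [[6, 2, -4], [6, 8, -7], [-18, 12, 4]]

Forward elimination:
R2 <- R2 - (1)*R1:  [  0   6  -3 ]
R3 <- R3 - (-3)*R1:  [  0  18  -8 ]
R3 <- R3 - (3)*R2:  [ 0  0  1 ]
Multipliers (in order of application): m_{21} = 1, m_{31} = -3, m_{32} = 3

multipliers: 1, -3, 3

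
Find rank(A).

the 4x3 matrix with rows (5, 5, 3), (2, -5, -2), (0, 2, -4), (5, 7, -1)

Row reduction:
R2 <- R2 - (2/5)*R1:  [     0     -7  -16/5 ]
R4 <- R4 - (1)*R1:  [  0   2  -4 ]
R3 <- R3 - (-2/7)*R2:  [       0        0  -172/35 ]
R4 <- R4 - (-2/7)*R2:  [       0        0  -172/35 ]
R4 <- R4 - (1)*R3:  [ 0  0  0 ]
Row echelon form:
[ 5   5        3 ]
[ 0  -7    -16/5 ]
[ 0   0  -172/35 ]
[ 0   0        0 ]
Nonzero rows / pivot columns: 3

rank(A) = 3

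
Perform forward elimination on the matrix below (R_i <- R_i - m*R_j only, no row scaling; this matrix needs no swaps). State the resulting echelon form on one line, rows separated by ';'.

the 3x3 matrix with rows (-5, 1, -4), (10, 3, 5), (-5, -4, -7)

REF = [-5 1 -4; 0 5 -3; 0 0 -6]

Forward elimination:
R2 <- R2 - (-2)*R1:  [  0   5  -3 ]
R3 <- R3 - (1)*R1:  [  0  -5  -3 ]
R3 <- R3 - (-1)*R2:  [  0   0  -6 ]
Row echelon form:
[ -5  1  -4 ]
[  0  5  -3 ]
[  0  0  -6 ]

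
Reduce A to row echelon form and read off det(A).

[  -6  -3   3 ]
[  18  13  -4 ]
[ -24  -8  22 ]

det(A) = -120

Forward elimination:
R2 <- R2 - (-3)*R1:  [ 0  4  5 ]
R3 <- R3 - (4)*R1:  [  0   4  10 ]
R3 <- R3 - (1)*R2:  [ 0  0  5 ]
Upper-triangular form:
[ -6  -3  3 ]
[  0   4  5 ]
[  0   0  5 ]
det(A) = (-1)^0 * (-6) * (4) * (5) = -120  (0 row swaps -> sign +1)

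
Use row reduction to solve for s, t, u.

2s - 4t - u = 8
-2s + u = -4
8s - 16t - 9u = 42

Forward elimination on [A|b]:
R2 <- R2 - (-1)*R1:  [  0  -4   0   4 ]
R3 <- R3 - (4)*R1:  [  0   0  -5  10 ]
Row echelon form:
[ 2  -4  -1  |   8 ]
[ 0  -4   0  |   4 ]
[ 0   0  -5  |  10 ]
Back-substitution:
u = (10) / -5 = -2
t = (4) / -4 = -1
s = (8 - (-4)*(-1) - (-1)*(-2)) / 2 = 1

(1, -1, -2)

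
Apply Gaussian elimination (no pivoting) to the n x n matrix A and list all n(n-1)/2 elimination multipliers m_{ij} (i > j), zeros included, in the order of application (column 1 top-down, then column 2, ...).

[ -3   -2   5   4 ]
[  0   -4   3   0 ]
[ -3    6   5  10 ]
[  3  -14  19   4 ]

Forward elimination:
R2: entry in column 1 is already 0 -> m_{21} = 0 (no row operation needed)
R3 <- R3 - (1)*R1:  [ 0  8  0  6 ]
R4 <- R4 - (-1)*R1:  [   0  -16   24    8 ]
R3 <- R3 - (-2)*R2:  [ 0  0  6  6 ]
R4 <- R4 - (4)*R2:  [  0   0  12   8 ]
R4 <- R4 - (2)*R3:  [  0   0   0  -4 ]
Multipliers (in order of application): m_{21} = 0, m_{31} = 1, m_{41} = -1, m_{32} = -2, m_{42} = 4, m_{43} = 2

multipliers: 0, 1, -1, -2, 4, 2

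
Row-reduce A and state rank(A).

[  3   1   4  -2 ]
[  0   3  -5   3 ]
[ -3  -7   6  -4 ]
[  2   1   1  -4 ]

rank(A) = 3

Row reduction:
R3 <- R3 - (-1)*R1:  [  0  -6  10  -6 ]
R4 <- R4 - (2/3)*R1:  [    0   1/3  -5/3  -8/3 ]
R3 <- R3 - (-2)*R2:  [ 0  0  0  0 ]
R4 <- R4 - (1/9)*R2:  [     0      0  -10/9     -3 ]
R3 <-> R4   (pivot in column 3 was zero)
[ 3  1      4  -2 ]
[ 0  3     -5   3 ]
[ 0  0  -10/9  -3 ]
[ 0  0      0   0 ]
Row echelon form:
[ 3  1      4  -2 ]
[ 0  3     -5   3 ]
[ 0  0  -10/9  -3 ]
[ 0  0      0   0 ]
Nonzero rows / pivot columns: 3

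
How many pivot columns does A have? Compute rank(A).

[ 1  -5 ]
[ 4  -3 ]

rank(A) = 2

Row reduction:
R2 <- R2 - (4)*R1:  [  0  17 ]
Row echelon form:
[ 1  -5 ]
[ 0  17 ]
Nonzero rows / pivot columns: 2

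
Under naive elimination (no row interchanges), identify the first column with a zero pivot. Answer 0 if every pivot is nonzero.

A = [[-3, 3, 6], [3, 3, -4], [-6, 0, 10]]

Naive forward elimination:
R2 <- R2 - (-1)*R1:  [ 0  6  2 ]
R3 <- R3 - (2)*R1:  [  0  -6  -2 ]
R3 <- R3 - (-1)*R2:  [ 0  0  0 ]
Matrix at this point:
[ -3  3  6 ]
[  0  6  2 ]
[  0  0  0 ]
Pivot entry (3,3) in the last row is zero and there are no rows below to swap with -> zero pivot in column 3 (A is singular).

first zero-pivot column = 3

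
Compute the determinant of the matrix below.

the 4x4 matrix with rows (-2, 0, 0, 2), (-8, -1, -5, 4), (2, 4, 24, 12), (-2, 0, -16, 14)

det(A) = 32

Forward elimination:
R2 <- R2 - (4)*R1:  [  0  -1  -5  -4 ]
R3 <- R3 - (-1)*R1:  [  0   4  24  14 ]
R4 <- R4 - (1)*R1:  [   0    0  -16   12 ]
R3 <- R3 - (-4)*R2:  [  0   0   4  -2 ]
R4 <- R4 - (-4)*R3:  [ 0  0  0  4 ]
Upper-triangular form:
[ -2   0   0   2 ]
[  0  -1  -5  -4 ]
[  0   0   4  -2 ]
[  0   0   0   4 ]
det(A) = (-1)^0 * (-2) * (-1) * (4) * (4) = 32  (0 row swaps -> sign +1)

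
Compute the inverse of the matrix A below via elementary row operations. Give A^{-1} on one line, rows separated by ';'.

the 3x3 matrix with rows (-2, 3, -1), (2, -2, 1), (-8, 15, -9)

Gauss-Jordan on [A | I]:
R1 <- (1/-2)*R1:  [    1  -3/2   1/2  |  -1/2     0     0 ]
R2 <- R2 - (2)*R1:  [ 0  1  0  |  1  1  0 ]
R3 <- R3 - (-8)*R1:  [  0   3  -5  |  -4   0   1 ]
R1 <- R1 - (-3/2)*R2:  [   1    0  1/2  |    1  3/2    0 ]
R3 <- R3 - (3)*R2:  [  0   0  -5  |  -7  -3   1 ]
R3 <- (1/-5)*R3:  [    0     0     1  |   7/5   3/5  -1/5 ]
R1 <- R1 - (1/2)*R3:  [    1     0     0  |  3/10   6/5  1/10 ]
Right block of [I | A^{-1}] is the inverse:
[ 3/10  6/5  1/10 ]
[    1    1     0 ]
[  7/5  3/5  -1/5 ]

inverse = [3/10 6/5 1/10; 1 1 0; 7/5 3/5 -1/5]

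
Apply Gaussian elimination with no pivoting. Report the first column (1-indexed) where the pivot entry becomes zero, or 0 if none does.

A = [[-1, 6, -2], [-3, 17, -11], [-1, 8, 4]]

first zero-pivot column = 0

Naive forward elimination:
R2 <- R2 - (3)*R1:  [  0  -1  -5 ]
R3 <- R3 - (1)*R1:  [ 0  2  6 ]
R3 <- R3 - (-2)*R2:  [  0   0  -4 ]
All pivots nonzero; naive elimination completes without hitting a zero pivot.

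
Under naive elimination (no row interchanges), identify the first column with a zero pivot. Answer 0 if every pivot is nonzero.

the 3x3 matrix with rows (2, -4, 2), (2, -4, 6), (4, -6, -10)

first zero-pivot column = 2

Naive forward elimination:
R2 <- R2 - (1)*R1:  [ 0  0  4 ]
R3 <- R3 - (2)*R1:  [   0    2  -14 ]
Matrix at this point:
[ 2  -4    2 ]
[ 0   0    4 ]
[ 0   2  -14 ]
Pivot entry (2,2) is zero but row 3 has 2 in column 2 -> naive elimination stops; a row interchange (e.g. R2 <-> R3) would be required here.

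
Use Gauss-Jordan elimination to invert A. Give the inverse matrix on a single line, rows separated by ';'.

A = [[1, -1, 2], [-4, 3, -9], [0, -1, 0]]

inverse = [9 2 -3; 0 0 -1; -4 -1 1]

Gauss-Jordan on [A | I]:
R2 <- R2 - (-4)*R1:  [  0  -1  -1  |   4   1   0 ]
R2 <- (1/-1)*R2:  [  0   1   1  |  -4  -1   0 ]
R1 <- R1 - (-1)*R2:  [  1   0   3  |  -3  -1   0 ]
R3 <- R3 - (-1)*R2:  [  0   0   1  |  -4  -1   1 ]
R1 <- R1 - (3)*R3:  [  1   0   0  |   9   2  -3 ]
R2 <- R2 - (1)*R3:  [  0   1   0  |   0   0  -1 ]
Right block of [I | A^{-1}] is the inverse:
[  9   2  -3 ]
[  0   0  -1 ]
[ -4  -1   1 ]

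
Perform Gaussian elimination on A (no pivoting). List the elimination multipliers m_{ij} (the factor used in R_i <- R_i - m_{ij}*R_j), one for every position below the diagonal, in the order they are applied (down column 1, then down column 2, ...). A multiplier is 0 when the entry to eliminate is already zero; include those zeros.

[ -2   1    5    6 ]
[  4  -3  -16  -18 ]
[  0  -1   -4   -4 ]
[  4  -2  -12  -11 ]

multipliers: -2, 0, -2, 1, 0, -1

Forward elimination:
R2 <- R2 - (-2)*R1:  [  0  -1  -6  -6 ]
R3: entry in column 1 is already 0 -> m_{31} = 0 (no row operation needed)
R4 <- R4 - (-2)*R1:  [  0   0  -2   1 ]
R3 <- R3 - (1)*R2:  [ 0  0  2  2 ]
R4: entry in column 2 is already 0 -> m_{42} = 0 (no row operation needed)
R4 <- R4 - (-1)*R3:  [ 0  0  0  3 ]
Multipliers (in order of application): m_{21} = -2, m_{31} = 0, m_{41} = -2, m_{32} = 1, m_{42} = 0, m_{43} = -1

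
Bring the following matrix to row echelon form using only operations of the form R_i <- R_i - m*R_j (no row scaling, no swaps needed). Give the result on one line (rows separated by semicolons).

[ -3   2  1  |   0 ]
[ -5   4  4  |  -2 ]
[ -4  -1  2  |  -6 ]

REF = [-3 2 1 0; 0 2/3 7/3 -2; 0 0 27/2 -17]

Forward elimination:
R2 <- R2 - (5/3)*R1:  [   0  2/3  7/3   -2 ]
R3 <- R3 - (4/3)*R1:  [     0  -11/3    2/3     -6 ]
R3 <- R3 - (-11/2)*R2:  [    0     0  27/2   -17 ]
Row echelon form:
[ -3    2     1  |    0 ]
[  0  2/3   7/3  |   -2 ]
[  0    0  27/2  |  -17 ]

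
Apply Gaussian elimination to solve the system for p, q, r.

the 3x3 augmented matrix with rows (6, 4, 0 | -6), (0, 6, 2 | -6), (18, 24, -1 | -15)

Forward elimination on [A|b]:
R3 <- R3 - (3)*R1:  [  0  12  -1   3 ]
R3 <- R3 - (2)*R2:  [  0   0  -5  15 ]
Row echelon form:
[ 6  4   0  |  -6 ]
[ 0  6   2  |  -6 ]
[ 0  0  -5  |  15 ]
Back-substitution:
r = (15) / -5 = -3
q = (-6 - (2)*(-3)) / 6 = 0
p = (-6 - (4)*(0)) / 6 = -1

(-1, 0, -3)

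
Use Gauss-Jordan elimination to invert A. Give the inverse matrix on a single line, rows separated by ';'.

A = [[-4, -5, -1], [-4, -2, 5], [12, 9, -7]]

inverse = [31/24 11/6 9/8; -4/3 -5/3 -1; 1/2 1 1/2]

Gauss-Jordan on [A | I]:
R1 <- (1/-4)*R1:  [    1   5/4   1/4  |  -1/4     0     0 ]
R2 <- R2 - (-4)*R1:  [  0   3   6  |  -1   1   0 ]
R3 <- R3 - (12)*R1:  [   0   -6  -10  |    3    0    1 ]
R2 <- (1/3)*R2:  [    0     1     2  |  -1/3   1/3     0 ]
R1 <- R1 - (5/4)*R2:  [     1      0   -9/4  |    1/6  -5/12      0 ]
R3 <- R3 - (-6)*R2:  [ 0  0  2  |  1  2  1 ]
R3 <- (1/2)*R3:  [   0    0    1  |  1/2    1  1/2 ]
R1 <- R1 - (-9/4)*R3:  [     1      0      0  |  31/24   11/6    9/8 ]
R2 <- R2 - (2)*R3:  [    0     1     0  |  -4/3  -5/3    -1 ]
Right block of [I | A^{-1}] is the inverse:
[ 31/24  11/6  9/8 ]
[  -4/3  -5/3   -1 ]
[   1/2     1  1/2 ]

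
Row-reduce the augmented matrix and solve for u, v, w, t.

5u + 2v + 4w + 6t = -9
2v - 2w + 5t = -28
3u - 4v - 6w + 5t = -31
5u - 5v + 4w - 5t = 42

Forward elimination on [A|b]:
R3 <- R3 - (3/5)*R1:  [      0   -26/5   -42/5     7/5  -128/5 ]
R4 <- R4 - (1)*R1:  [   0   -7    0  -11   51 ]
R3 <- R3 - (-13/5)*R2:  [      0       0   -68/5    72/5  -492/5 ]
R4 <- R4 - (-7/2)*R2:  [    0     0    -7  13/2   -47 ]
R4 <- R4 - (35/68)*R3:  [      0       0       0  -31/34   62/17 ]
Row echelon form:
[ 5  2      4       6  |      -9 ]
[ 0  2     -2       5  |     -28 ]
[ 0  0  -68/5    72/5  |  -492/5 ]
[ 0  0      0  -31/34  |   62/17 ]
Back-substitution:
t = (62/17) / (-31/34) = -4
w = (-492/5 - (72/5)*(-4)) / (-68/5) = 3
v = (-28 - (-2)*(3) - (5)*(-4)) / 2 = -1
u = (-9 - (2)*(-1) - (4)*(3) - (6)*(-4)) / 5 = 1

(1, -1, 3, -4)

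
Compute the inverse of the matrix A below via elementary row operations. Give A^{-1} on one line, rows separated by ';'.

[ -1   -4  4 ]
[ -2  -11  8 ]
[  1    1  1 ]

Gauss-Jordan on [A | I]:
R1 <- (1/-1)*R1:  [  1   4  -4  |  -1   0   0 ]
R2 <- R2 - (-2)*R1:  [  0  -3   0  |  -2   1   0 ]
R3 <- R3 - (1)*R1:  [  0  -3   5  |   1   0   1 ]
R2 <- (1/-3)*R2:  [    0     1     0  |   2/3  -1/3     0 ]
R1 <- R1 - (4)*R2:  [     1      0     -4  |  -11/3    4/3      0 ]
R3 <- R3 - (-3)*R2:  [  0   0   5  |   3  -1   1 ]
R3 <- (1/5)*R3:  [    0     0     1  |   3/5  -1/5   1/5 ]
R1 <- R1 - (-4)*R3:  [      1       0       0  |  -19/15    8/15     4/5 ]
Right block of [I | A^{-1}] is the inverse:
[ -19/15  8/15  4/5 ]
[    2/3  -1/3    0 ]
[    3/5  -1/5  1/5 ]

inverse = [-19/15 8/15 4/5; 2/3 -1/3 0; 3/5 -1/5 1/5]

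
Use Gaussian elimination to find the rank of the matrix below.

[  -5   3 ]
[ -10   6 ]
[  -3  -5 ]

rank(A) = 2

Row reduction:
R2 <- R2 - (2)*R1:  [ 0  0 ]
R3 <- R3 - (3/5)*R1:  [     0  -34/5 ]
R2 <-> R3   (pivot in column 2 was zero)
[ -5      3 ]
[  0  -34/5 ]
[  0      0 ]
Row echelon form:
[ -5      3 ]
[  0  -34/5 ]
[  0      0 ]
Nonzero rows / pivot columns: 2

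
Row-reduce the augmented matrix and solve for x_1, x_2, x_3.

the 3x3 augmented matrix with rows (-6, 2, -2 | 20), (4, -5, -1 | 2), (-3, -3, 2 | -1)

(-2, -1, -5)

Forward elimination on [A|b]:
R2 <- R2 - (-2/3)*R1:  [     0  -11/3   -7/3   46/3 ]
R3 <- R3 - (1/2)*R1:  [   0   -4    3  -11 ]
R3 <- R3 - (12/11)*R2:  [       0        0    61/11  -305/11 ]
Row echelon form:
[ -6      2     -2  |       20 ]
[  0  -11/3   -7/3  |     46/3 ]
[  0      0  61/11  |  -305/11 ]
Back-substitution:
x_3 = (-305/11) / (61/11) = -5
x_2 = (46/3 - (-7/3)*(-5)) / (-11/3) = -1
x_1 = (20 - (2)*(-1) - (-2)*(-5)) / -6 = -2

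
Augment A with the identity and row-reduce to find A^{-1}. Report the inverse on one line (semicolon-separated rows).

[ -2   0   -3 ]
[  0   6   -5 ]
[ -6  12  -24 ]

inverse = [-7/5 -3/5 3/10; 1/2 1/2 -1/6; 3/5 2/5 -1/5]

Gauss-Jordan on [A | I]:
R1 <- (1/-2)*R1:  [    1     0   3/2  |  -1/2     0     0 ]
R3 <- R3 - (-6)*R1:  [   0   12  -15  |   -3    0    1 ]
R2 <- (1/6)*R2:  [    0     1  -5/6  |     0   1/6     0 ]
R3 <- R3 - (12)*R2:  [  0   0  -5  |  -3  -2   1 ]
R3 <- (1/-5)*R3:  [    0     0     1  |   3/5   2/5  -1/5 ]
R1 <- R1 - (3/2)*R3:  [    1     0     0  |  -7/5  -3/5  3/10 ]
R2 <- R2 - (-5/6)*R3:  [    0     1     0  |   1/2   1/2  -1/6 ]
Right block of [I | A^{-1}] is the inverse:
[ -7/5  -3/5  3/10 ]
[  1/2   1/2  -1/6 ]
[  3/5   2/5  -1/5 ]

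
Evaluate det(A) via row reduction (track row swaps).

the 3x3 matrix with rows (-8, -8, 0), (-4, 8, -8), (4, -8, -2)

Forward elimination:
R2 <- R2 - (1/2)*R1:  [  0  12  -8 ]
R3 <- R3 - (-1/2)*R1:  [   0  -12   -2 ]
R3 <- R3 - (-1)*R2:  [   0    0  -10 ]
Upper-triangular form:
[ -8  -8    0 ]
[  0  12   -8 ]
[  0   0  -10 ]
det(A) = (-1)^0 * (-8) * (12) * (-10) = 960  (0 row swaps -> sign +1)

det(A) = 960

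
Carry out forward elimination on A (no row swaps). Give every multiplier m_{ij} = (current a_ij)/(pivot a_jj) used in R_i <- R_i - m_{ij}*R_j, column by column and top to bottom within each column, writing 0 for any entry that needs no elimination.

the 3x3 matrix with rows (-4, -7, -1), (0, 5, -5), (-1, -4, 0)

Forward elimination:
R2: entry in column 1 is already 0 -> m_{21} = 0 (no row operation needed)
R3 <- R3 - (1/4)*R1:  [    0  -9/4   1/4 ]
R3 <- R3 - (-9/20)*R2:  [  0   0  -2 ]
Multipliers (in order of application): m_{21} = 0, m_{31} = 1/4, m_{32} = -9/20

multipliers: 0, 1/4, -9/20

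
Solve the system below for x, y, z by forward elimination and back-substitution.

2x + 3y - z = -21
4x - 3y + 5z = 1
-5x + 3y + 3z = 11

Forward elimination on [A|b]:
R2 <- R2 - (2)*R1:  [  0  -9   7  43 ]
R3 <- R3 - (-5/2)*R1:  [     0   21/2    1/2  -83/2 ]
R3 <- R3 - (-7/6)*R2:  [    0     0  26/3  26/3 ]
Row echelon form:
[ 2   3    -1  |   -21 ]
[ 0  -9     7  |    43 ]
[ 0   0  26/3  |  26/3 ]
Back-substitution:
z = (26/3) / (26/3) = 1
y = (43 - (7)*(1)) / -9 = -4
x = (-21 - (3)*(-4) - (-1)*(1)) / 2 = -4

(-4, -4, 1)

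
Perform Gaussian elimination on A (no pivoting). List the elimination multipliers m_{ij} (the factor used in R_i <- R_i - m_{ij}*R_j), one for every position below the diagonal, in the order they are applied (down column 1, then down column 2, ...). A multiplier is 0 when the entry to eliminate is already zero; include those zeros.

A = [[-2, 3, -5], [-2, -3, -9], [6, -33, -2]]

Forward elimination:
R2 <- R2 - (1)*R1:  [  0  -6  -4 ]
R3 <- R3 - (-3)*R1:  [   0  -24  -17 ]
R3 <- R3 - (4)*R2:  [  0   0  -1 ]
Multipliers (in order of application): m_{21} = 1, m_{31} = -3, m_{32} = 4

multipliers: 1, -3, 4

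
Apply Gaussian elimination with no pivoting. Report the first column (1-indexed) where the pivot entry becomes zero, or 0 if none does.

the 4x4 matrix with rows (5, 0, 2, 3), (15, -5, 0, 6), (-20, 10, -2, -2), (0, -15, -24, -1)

Naive forward elimination:
R2 <- R2 - (3)*R1:  [  0  -5  -6  -3 ]
R3 <- R3 - (-4)*R1:  [  0  10   6  10 ]
R3 <- R3 - (-2)*R2:  [  0   0  -6   4 ]
R4 <- R4 - (3)*R2:  [  0   0  -6   8 ]
R4 <- R4 - (1)*R3:  [ 0  0  0  4 ]
All pivots nonzero; naive elimination completes without hitting a zero pivot.

first zero-pivot column = 0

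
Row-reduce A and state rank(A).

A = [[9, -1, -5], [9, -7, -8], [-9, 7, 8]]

rank(A) = 2

Row reduction:
R2 <- R2 - (1)*R1:  [  0  -6  -3 ]
R3 <- R3 - (-1)*R1:  [ 0  6  3 ]
R3 <- R3 - (-1)*R2:  [ 0  0  0 ]
Row echelon form:
[ 9  -1  -5 ]
[ 0  -6  -3 ]
[ 0   0   0 ]
Nonzero rows / pivot columns: 2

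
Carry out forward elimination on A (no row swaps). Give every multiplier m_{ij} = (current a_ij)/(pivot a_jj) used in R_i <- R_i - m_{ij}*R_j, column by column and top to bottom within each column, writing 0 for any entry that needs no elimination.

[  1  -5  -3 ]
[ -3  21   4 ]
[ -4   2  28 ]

multipliers: -3, -4, -3

Forward elimination:
R2 <- R2 - (-3)*R1:  [  0   6  -5 ]
R3 <- R3 - (-4)*R1:  [   0  -18   16 ]
R3 <- R3 - (-3)*R2:  [ 0  0  1 ]
Multipliers (in order of application): m_{21} = -3, m_{31} = -4, m_{32} = -3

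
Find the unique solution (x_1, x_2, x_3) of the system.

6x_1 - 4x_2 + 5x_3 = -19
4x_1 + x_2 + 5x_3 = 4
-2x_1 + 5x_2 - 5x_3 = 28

Forward elimination on [A|b]:
R2 <- R2 - (2/3)*R1:  [    0  11/3   5/3  50/3 ]
R3 <- R3 - (-1/3)*R1:  [     0   11/3  -10/3   65/3 ]
R3 <- R3 - (1)*R2:  [  0   0  -5   5 ]
Row echelon form:
[ 6    -4    5  |   -19 ]
[ 0  11/3  5/3  |  50/3 ]
[ 0     0   -5  |     5 ]
Back-substitution:
x_3 = (5) / -5 = -1
x_2 = (50/3 - (5/3)*(-1)) / (11/3) = 5
x_1 = (-19 - (-4)*(5) - (5)*(-1)) / 6 = 1

(1, 5, -1)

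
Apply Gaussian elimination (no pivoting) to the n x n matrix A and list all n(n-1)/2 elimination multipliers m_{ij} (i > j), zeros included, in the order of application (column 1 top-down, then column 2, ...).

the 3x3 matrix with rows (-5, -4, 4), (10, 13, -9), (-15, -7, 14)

multipliers: -2, 3, 1

Forward elimination:
R2 <- R2 - (-2)*R1:  [  0   5  -1 ]
R3 <- R3 - (3)*R1:  [ 0  5  2 ]
R3 <- R3 - (1)*R2:  [ 0  0  3 ]
Multipliers (in order of application): m_{21} = -2, m_{31} = 3, m_{32} = 1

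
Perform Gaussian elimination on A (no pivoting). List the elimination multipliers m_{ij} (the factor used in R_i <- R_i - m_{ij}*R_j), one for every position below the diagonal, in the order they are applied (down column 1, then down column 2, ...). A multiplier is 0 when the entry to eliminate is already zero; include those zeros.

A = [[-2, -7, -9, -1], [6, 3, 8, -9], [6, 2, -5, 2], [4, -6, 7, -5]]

multipliers: -3, -3, -2, 19/18, 10/9, -182/215

Forward elimination:
R2 <- R2 - (-3)*R1:  [   0  -18  -19  -12 ]
R3 <- R3 - (-3)*R1:  [   0  -19  -32   -1 ]
R4 <- R4 - (-2)*R1:  [   0  -20  -11   -7 ]
R3 <- R3 - (19/18)*R2:  [       0        0  -215/18     35/3 ]
R4 <- R4 - (10/9)*R2:  [    0     0  91/9  19/3 ]
R4 <- R4 - (-182/215)*R3:  [      0       0       0  697/43 ]
Multipliers (in order of application): m_{21} = -3, m_{31} = -3, m_{41} = -2, m_{32} = 19/18, m_{42} = 10/9, m_{43} = -182/215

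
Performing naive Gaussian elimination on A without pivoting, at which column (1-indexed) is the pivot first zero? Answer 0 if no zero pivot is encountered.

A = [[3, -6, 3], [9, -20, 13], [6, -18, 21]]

first zero-pivot column = 0

Naive forward elimination:
R2 <- R2 - (3)*R1:  [  0  -2   4 ]
R3 <- R3 - (2)*R1:  [  0  -6  15 ]
R3 <- R3 - (3)*R2:  [ 0  0  3 ]
All pivots nonzero; naive elimination completes without hitting a zero pivot.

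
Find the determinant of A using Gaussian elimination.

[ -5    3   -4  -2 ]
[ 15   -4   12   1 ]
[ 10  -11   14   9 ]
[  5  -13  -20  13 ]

det(A) = -150

Forward elimination:
R2 <- R2 - (-3)*R1:  [  0   5   0  -5 ]
R3 <- R3 - (-2)*R1:  [  0  -5   6   5 ]
R4 <- R4 - (-1)*R1:  [   0  -10  -24   11 ]
R3 <- R3 - (-1)*R2:  [ 0  0  6  0 ]
R4 <- R4 - (-2)*R2:  [   0    0  -24    1 ]
R4 <- R4 - (-4)*R3:  [ 0  0  0  1 ]
Upper-triangular form:
[ -5  3  -4  -2 ]
[  0  5   0  -5 ]
[  0  0   6   0 ]
[  0  0   0   1 ]
det(A) = (-1)^0 * (-5) * (5) * (6) * (1) = -150  (0 row swaps -> sign +1)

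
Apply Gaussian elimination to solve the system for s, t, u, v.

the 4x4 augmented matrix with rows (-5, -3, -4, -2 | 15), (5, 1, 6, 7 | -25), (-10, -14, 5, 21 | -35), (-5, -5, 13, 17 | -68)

(2, -3, -3, -2)

Forward elimination on [A|b]:
R2 <- R2 - (-1)*R1:  [   0   -2    2    5  -10 ]
R3 <- R3 - (2)*R1:  [   0   -8   13   25  -65 ]
R4 <- R4 - (1)*R1:  [   0   -2   17   19  -83 ]
R3 <- R3 - (4)*R2:  [   0    0    5    5  -25 ]
R4 <- R4 - (1)*R2:  [   0    0   15   14  -73 ]
R4 <- R4 - (3)*R3:  [  0   0   0  -1   2 ]
Row echelon form:
[ -5  -3  -4  -2  |   15 ]
[  0  -2   2   5  |  -10 ]
[  0   0   5   5  |  -25 ]
[  0   0   0  -1  |    2 ]
Back-substitution:
v = (2) / -1 = -2
u = (-25 - (5)*(-2)) / 5 = -3
t = (-10 - (2)*(-3) - (5)*(-2)) / -2 = -3
s = (15 - (-3)*(-3) - (-4)*(-3) - (-2)*(-2)) / -5 = 2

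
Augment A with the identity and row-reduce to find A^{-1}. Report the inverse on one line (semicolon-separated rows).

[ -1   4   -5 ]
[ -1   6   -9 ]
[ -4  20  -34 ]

Gauss-Jordan on [A | I]:
R1 <- (1/-1)*R1:  [  1  -4   5  |  -1   0   0 ]
R2 <- R2 - (-1)*R1:  [  0   2  -4  |  -1   1   0 ]
R3 <- R3 - (-4)*R1:  [   0    4  -14  |   -4    0    1 ]
R2 <- (1/2)*R2:  [    0     1    -2  |  -1/2   1/2     0 ]
R1 <- R1 - (-4)*R2:  [  1   0  -3  |  -3   2   0 ]
R3 <- R3 - (4)*R2:  [  0   0  -6  |  -2  -2   1 ]
R3 <- (1/-6)*R3:  [    0     0     1  |   1/3   1/3  -1/6 ]
R1 <- R1 - (-3)*R3:  [    1     0     0  |    -2     3  -1/2 ]
R2 <- R2 - (-2)*R3:  [    0     1     0  |   1/6   7/6  -1/3 ]
Right block of [I | A^{-1}] is the inverse:
[  -2    3  -1/2 ]
[ 1/6  7/6  -1/3 ]
[ 1/3  1/3  -1/6 ]

inverse = [-2 3 -1/2; 1/6 7/6 -1/3; 1/3 1/3 -1/6]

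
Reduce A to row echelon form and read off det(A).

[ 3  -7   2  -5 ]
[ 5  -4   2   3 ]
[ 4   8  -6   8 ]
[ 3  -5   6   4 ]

det(A) = 310

Forward elimination:
R2 <- R2 - (5/3)*R1:  [    0  23/3  -4/3  34/3 ]
R3 <- R3 - (4/3)*R1:  [     0   52/3  -26/3   44/3 ]
R4 <- R4 - (1)*R1:  [ 0  2  4  9 ]
R3 <- R3 - (52/23)*R2:  [       0        0  -130/23  -252/23 ]
R4 <- R4 - (6/23)*R2:  [      0       0  100/23  139/23 ]
R4 <- R4 - (-10/13)*R3:  [      0       0       0  -31/13 ]
Upper-triangular form:
[ 3    -7        2       -5 ]
[ 0  23/3     -4/3     34/3 ]
[ 0     0  -130/23  -252/23 ]
[ 0     0        0   -31/13 ]
det(A) = (-1)^0 * (3) * (23/3) * (-130/23) * (-31/13) = 310  (0 row swaps -> sign +1)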